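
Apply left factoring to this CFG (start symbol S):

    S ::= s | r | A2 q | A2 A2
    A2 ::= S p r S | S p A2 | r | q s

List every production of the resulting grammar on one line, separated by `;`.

S has alternatives sharing prefix 'A2': factor to S → A2 S' with S' → q | A2.
A2 has alternatives sharing prefix 'S p': factor to A2 → S p A2' with A2' → r S | A2.

S ::= s | r | A2 S'; A2 ::= r | q s | S p A2'; S' ::= q | A2; A2' ::= r S | A2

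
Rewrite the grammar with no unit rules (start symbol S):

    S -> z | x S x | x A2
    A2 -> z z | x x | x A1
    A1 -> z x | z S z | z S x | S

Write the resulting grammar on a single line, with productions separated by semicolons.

S -> z | x S x | x A2; A2 -> z z | x x | x A1; A1 -> z x | z S z | z S x | z | x S x | x A2

Unit pairs: A1 ⇒* {S}.
Replace each nonterminal's rules with the union of the non-unit rules of every nonterminal it unit-derives.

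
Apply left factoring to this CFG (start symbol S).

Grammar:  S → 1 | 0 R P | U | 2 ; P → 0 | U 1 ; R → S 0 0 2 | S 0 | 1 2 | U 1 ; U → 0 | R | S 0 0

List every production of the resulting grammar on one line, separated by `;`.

R has alternatives sharing prefix 'S 0': factor to R → S 0 R' with R' → 0 2 | ε.

S → 1 | 0 R P | U | 2; P → 0 | U 1; R → 1 2 | U 1 | S 0 R'; U → 0 | R | S 0 0; R' → 0 2 | ε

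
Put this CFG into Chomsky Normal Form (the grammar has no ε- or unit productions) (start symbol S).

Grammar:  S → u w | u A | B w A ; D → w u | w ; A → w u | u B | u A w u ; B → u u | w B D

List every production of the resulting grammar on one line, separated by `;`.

S → X1 X2 | X1 A | B Y1; D → X2 X1 | w; A → X2 X1 | X1 B | X1 Y2; B → X1 X1 | X2 Y4; X1 → u; X2 → w; Y1 → X2 A; Y2 → A Y3; Y3 → X2 X1; Y4 → B D

Introduce a nonterminal for each terminal appearing in a rule of length ≥ 2: X1 → u, X2 → w.
Binarize each right-hand side of length ≥ 3 by chaining fresh nonterminals (Y1, Y2, …): affected rules were S → B X2 A; A → X1 A X2 X1; B → X2 B D.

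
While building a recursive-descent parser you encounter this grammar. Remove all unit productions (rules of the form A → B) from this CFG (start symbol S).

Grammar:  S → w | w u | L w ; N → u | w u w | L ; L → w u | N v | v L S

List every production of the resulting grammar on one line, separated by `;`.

S → w | w u | L w; N → w u | N v | v L S | u | w u w; L → w u | N v | v L S

Unit pairs: N ⇒* {L}.
Replace each nonterminal's rules with the union of the non-unit rules of every nonterminal it unit-derives.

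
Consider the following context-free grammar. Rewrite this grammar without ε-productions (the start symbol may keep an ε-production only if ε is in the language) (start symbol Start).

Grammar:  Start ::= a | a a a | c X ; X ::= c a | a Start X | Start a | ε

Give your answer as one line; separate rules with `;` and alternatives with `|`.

The nullable symbols are {X}.
ε ∉ L(G), so no ε-production is kept.
For each production, add variants omitting each subset of nullable occurrences: Start → c X gives c X | c. X → a Start X gives a Start X | a Start.

Start ::= a | a a a | c X | c; X ::= c a | a Start X | a Start | Start a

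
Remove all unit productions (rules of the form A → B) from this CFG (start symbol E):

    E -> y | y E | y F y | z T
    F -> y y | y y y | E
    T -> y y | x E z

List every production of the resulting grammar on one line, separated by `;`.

E -> y | y E | y F y | z T; F -> y | y E | y F y | z T | y y | y y y; T -> y y | x E z

Unit pairs: F ⇒* {E}.
Replace each nonterminal's rules with the union of the non-unit rules of every nonterminal it unit-derives.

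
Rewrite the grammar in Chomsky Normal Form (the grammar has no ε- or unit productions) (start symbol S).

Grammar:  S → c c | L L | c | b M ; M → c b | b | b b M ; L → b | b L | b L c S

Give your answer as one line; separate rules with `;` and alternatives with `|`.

S → X1 X1 | L L | c | X2 M; M → X1 X2 | b | X2 Y1; L → b | X2 L | X2 Y2; X1 → c; X2 → b; Y1 → X2 M; Y2 → L Y3; Y3 → X1 S

Introduce a nonterminal for each terminal appearing in a rule of length ≥ 2: X1 → c, X2 → b.
Binarize each right-hand side of length ≥ 3 by chaining fresh nonterminals (Y1, Y2, …): affected rules were M → X2 X2 M; L → X2 L X1 S.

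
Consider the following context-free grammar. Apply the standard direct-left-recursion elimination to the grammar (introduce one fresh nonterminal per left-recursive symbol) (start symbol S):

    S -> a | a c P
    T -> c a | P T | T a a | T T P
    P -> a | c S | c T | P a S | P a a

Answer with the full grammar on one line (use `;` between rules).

T, P are directly left-recursive.
For T: α = {a a, T P}, β = {c a, P T}. Rewrite as T → β T' and T' → α T' | ε.
For P: α = {a S, a a}, β = {a, c S, c T}. Rewrite as P → β P' and P' → α P' | ε.

S -> a | a c P; T -> c a T' | P T T'; P -> a P' | c S P' | c T P'; T' -> a a T' | T P T' | ε; P' -> a S P' | a a P' | ε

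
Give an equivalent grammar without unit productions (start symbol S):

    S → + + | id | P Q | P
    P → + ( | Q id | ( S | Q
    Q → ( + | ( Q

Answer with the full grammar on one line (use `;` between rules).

Unit pairs: P ⇒* {Q}; S ⇒* {P, Q}.
For every A with A ⇒* B via unit rules, add B's non-unit alternatives to A; then delete every rule of the form X → Y.

S → + + | id | P Q | + ( | Q id | ( S | ( + | ( Q; P → + ( | Q id | ( S | ( + | ( Q; Q → ( + | ( Q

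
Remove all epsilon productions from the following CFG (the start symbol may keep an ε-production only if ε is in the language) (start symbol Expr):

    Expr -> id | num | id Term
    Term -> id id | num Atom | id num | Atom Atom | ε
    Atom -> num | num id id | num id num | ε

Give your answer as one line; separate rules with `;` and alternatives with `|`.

Expr -> id | num | id Term; Term -> id id | num Atom | num | id num | Atom Atom | Atom; Atom -> num | num id id | num id num

Nullable nonterminals: {Atom, Term}.
ε ∉ L(G), so no ε-production is kept.
For each production, add variants omitting each subset of nullable occurrences: Term → num Atom gives num Atom | num. Term → Atom Atom gives Atom Atom | Atom.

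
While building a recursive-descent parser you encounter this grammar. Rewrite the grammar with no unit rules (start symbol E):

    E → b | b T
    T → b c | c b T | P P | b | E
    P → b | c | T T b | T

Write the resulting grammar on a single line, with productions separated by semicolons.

Unit pairs: P ⇒* {E, T}; T ⇒* {E}.
For every A with A ⇒* B via unit rules, add B's non-unit alternatives to A; then delete every rule of the form X → Y.

E → b | b T; T → b | b T | b c | c b T | P P; P → b | b T | c | T T b | b c | c b T | P P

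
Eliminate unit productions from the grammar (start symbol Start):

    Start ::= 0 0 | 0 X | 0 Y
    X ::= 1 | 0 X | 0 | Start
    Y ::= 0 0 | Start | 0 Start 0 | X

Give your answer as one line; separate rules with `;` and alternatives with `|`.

Unit pairs: X ⇒* {Start}; Y ⇒* {Start, X}.
For every A with A ⇒* B via unit rules, add B's non-unit alternatives to A; then delete every rule of the form X → Y.

Start ::= 0 0 | 0 X | 0 Y; X ::= 0 0 | 0 X | 0 Y | 1 | 0; Y ::= 0 0 | 0 X | 0 Y | 1 | 0 | 0 Start 0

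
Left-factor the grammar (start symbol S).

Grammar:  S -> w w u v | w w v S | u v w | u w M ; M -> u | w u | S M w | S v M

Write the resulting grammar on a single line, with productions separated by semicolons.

S has alternatives sharing prefix 'w w': factor to S → w w S' with S' → u v | v S.
S has alternatives sharing prefix 'u': factor to S → u S'' with S'' → v w | w M.
M has alternatives sharing prefix 'S': factor to M → S M' with M' → M w | v M.

S -> w w S' | u S''; M -> u | w u | S M'; S' -> u v | v S; S'' -> v w | w M; M' -> M w | v M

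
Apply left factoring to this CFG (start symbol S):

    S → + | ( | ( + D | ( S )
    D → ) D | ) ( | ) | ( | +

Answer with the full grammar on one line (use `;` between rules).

S has alternatives sharing prefix '(': factor to S → ( S' with S' → ε | + D | S ).
D has alternatives sharing prefix ')': factor to D → ) D' with D' → D | ( | ε.

S → + | ( S'; D → ( | + | ) D'; S' → epsilon | + D | S ); D' → D | ( | epsilon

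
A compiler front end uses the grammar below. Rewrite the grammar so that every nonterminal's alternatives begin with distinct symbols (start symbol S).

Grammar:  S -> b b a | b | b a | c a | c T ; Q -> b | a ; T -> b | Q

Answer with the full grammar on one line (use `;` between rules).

S has alternatives sharing prefix 'b': factor to S → b S' with S' → b a | ε | a.
S has alternatives sharing prefix 'c': factor to S → c S'' with S'' → a | T.

S -> b S' | c S''; Q -> b | a; T -> b | Q; S' -> b a | ε | a; S'' -> a | T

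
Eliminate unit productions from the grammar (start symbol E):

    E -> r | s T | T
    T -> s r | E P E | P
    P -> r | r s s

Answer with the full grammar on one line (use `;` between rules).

Unit pairs: E ⇒* {P, T}; T ⇒* {P}.
Replace each nonterminal's rules with the union of the non-unit rules of every nonterminal it unit-derives.

E -> r | s T | r s s | s r | E P E; T -> r | r s s | s r | E P E; P -> r | r s s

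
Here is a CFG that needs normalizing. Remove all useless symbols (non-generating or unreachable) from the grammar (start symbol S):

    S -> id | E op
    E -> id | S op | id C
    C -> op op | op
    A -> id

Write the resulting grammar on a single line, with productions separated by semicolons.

Generating nonterminals: {A, C, E, S}.
Reachable from S after that: {C, E, S}.
Removed useless symbols: {A} and every production mentioning them.

S -> id | E op; E -> id | S op | id C; C -> op op | op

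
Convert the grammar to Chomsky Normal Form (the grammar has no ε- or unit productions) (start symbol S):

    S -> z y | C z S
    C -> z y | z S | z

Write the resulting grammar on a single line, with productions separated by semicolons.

Introduce a nonterminal for each terminal appearing in a rule of length ≥ 2: X1 → z, X2 → y.
Binarize each right-hand side of length ≥ 3 by chaining fresh nonterminals (Y1, Y2, …): affected rules were S → C X1 S.

S -> X1 X2 | C Y1; C -> X1 X2 | X1 S | z; X1 -> z; X2 -> y; Y1 -> X1 S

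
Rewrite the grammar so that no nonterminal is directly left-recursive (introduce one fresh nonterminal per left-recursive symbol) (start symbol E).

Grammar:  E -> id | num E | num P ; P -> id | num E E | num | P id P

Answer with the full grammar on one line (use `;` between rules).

E -> id | num E | num P; P -> id P' | num E E P' | num P'; P' -> id P P' | ε

Directly left-recursive nonterminal: P.
For P: α = {id P}, β = {id, num E E, num}. Rewrite as P → β P' and P' → α P' | ε.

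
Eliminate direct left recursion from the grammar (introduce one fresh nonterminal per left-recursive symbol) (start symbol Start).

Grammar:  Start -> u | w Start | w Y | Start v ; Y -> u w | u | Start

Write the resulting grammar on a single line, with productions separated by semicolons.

Directly left-recursive nonterminal: Start.
For Start: α = {v}, β = {u, w Start, w Y}. Rewrite as Start → β Start1 and Start1 → α Start1 | ε.

Start -> u Start1 | w Start Start1 | w Y Start1; Y -> u w | u | Start; Start1 -> v Start1 | ε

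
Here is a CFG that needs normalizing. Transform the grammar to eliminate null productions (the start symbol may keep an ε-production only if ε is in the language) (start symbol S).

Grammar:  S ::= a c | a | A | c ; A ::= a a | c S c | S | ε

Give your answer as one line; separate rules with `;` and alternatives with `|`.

S ::= a c | a | A | c | ε; A ::= a a | c S c | c c | S

Nullable nonterminals: {A, S}.
ε ∈ L(G) since S is nullable, so keep S → ε.
Add the nullable-subset variants: A → c S c gives c S c | c c.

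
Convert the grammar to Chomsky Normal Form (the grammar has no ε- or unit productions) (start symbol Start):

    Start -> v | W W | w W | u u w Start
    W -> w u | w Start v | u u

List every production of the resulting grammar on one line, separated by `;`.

Introduce a nonterminal for each terminal appearing in a rule of length ≥ 2: X1 → w, X2 → u, X3 → v.
Binarize each right-hand side of length ≥ 3 by chaining fresh nonterminals (Y1, Y2, …): affected rules were Start → X2 X2 X1 Start; W → X1 Start X3.

Start -> v | W W | X1 W | X2 Y1; W -> X1 X2 | X1 Y3 | X2 X2; X1 -> w; X2 -> u; X3 -> v; Y1 -> X2 Y2; Y2 -> X1 Start; Y3 -> Start X3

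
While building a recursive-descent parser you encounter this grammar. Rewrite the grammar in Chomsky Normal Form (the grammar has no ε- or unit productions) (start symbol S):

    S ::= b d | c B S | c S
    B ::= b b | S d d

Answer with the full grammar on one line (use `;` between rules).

Introduce a nonterminal for each terminal appearing in a rule of length ≥ 2: X1 → b, X2 → d, X3 → c.
Binarize each right-hand side of length ≥ 3 by chaining fresh nonterminals (Y1, Y2, …): affected rules were S → X3 B S; B → S X2 X2.

S ::= X1 X2 | X3 Y1 | X3 S; B ::= X1 X1 | S Y2; X1 ::= b; X2 ::= d; X3 ::= c; Y1 ::= B S; Y2 ::= X2 X2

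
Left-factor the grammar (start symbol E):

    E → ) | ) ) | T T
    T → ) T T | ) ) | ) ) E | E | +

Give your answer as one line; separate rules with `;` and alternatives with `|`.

E has alternatives sharing prefix ')': factor to E → ) E' with E' → ε | ).
T has alternatives sharing prefix ')': factor to T → ) T' with T' → T T | ) | ) E.
T' has alternatives sharing prefix ')': factor to T' → ) T'' with T'' → ε | E.

E → T T | ) E'; T → E | + | ) T'; E' → ε | ); T' → T T | ) T''; T'' → ε | E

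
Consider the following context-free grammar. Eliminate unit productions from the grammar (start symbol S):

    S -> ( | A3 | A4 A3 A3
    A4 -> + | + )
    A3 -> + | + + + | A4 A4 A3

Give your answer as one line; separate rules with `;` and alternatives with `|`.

S -> ( | A4 A3 A3 | + | + + + | A4 A4 A3; A4 -> + | + ); A3 -> + | + + + | A4 A4 A3

Unit pairs: S ⇒* {A3}.
Replace each nonterminal's rules with the union of the non-unit rules of every nonterminal it unit-derives.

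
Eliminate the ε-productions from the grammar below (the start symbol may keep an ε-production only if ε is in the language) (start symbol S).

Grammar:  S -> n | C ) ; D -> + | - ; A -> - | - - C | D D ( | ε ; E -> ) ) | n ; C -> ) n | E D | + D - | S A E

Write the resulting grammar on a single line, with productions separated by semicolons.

S -> n | C ); D -> + | -; A -> - | - - C | D D (; E -> ) ) | n; C -> ) n | E D | + D - | S A E | S E

Nullable nonterminals: {A}.
ε ∉ L(G), so no ε-production is kept.
Expand every rule over subsets of its nullable positions: C → S A E gives S A E | S E.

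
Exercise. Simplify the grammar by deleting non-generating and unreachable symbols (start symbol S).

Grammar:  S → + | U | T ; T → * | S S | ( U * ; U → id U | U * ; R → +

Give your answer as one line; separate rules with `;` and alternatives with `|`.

Generating nonterminals: {R, S, T}.
Reachable from S after that: {S, T}.
Removed useless symbols: {R, U} and every production mentioning them.

S → + | T; T → * | S S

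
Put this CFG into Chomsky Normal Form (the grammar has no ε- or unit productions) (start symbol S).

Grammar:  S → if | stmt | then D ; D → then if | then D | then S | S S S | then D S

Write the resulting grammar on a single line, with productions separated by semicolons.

S → if | stmt | X1 D; D → X1 X2 | X1 D | X1 S | S Y1 | X1 Y2; X1 → then; X2 → if; Y1 → S S; Y2 → D S

Introduce a nonterminal for each terminal appearing in a rule of length ≥ 2: X1 → then, X2 → if.
Binarize each right-hand side of length ≥ 3 by chaining fresh nonterminals (Y1, Y2, …): affected rules were D → S S S; D → X1 D S.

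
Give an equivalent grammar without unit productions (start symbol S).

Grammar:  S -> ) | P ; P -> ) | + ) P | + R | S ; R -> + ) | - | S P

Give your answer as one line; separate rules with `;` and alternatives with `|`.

S -> ) | + ) P | + R; P -> ) | + ) P | + R; R -> + ) | - | S P

Unit pairs: P ⇒* {S}; S ⇒* {P}.
For every A with A ⇒* B via unit rules, add B's non-unit alternatives to A; then delete every rule of the form X → Y.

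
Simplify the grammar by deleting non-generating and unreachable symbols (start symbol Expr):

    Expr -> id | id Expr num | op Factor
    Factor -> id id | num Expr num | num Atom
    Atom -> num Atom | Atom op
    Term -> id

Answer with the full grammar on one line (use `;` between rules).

Generating nonterminals: {Expr, Factor, Term}.
Reachable from Expr after that: {Expr, Factor}.
Removed useless symbols: {Atom, Term} and every production mentioning them.

Expr -> id | id Expr num | op Factor; Factor -> id id | num Expr num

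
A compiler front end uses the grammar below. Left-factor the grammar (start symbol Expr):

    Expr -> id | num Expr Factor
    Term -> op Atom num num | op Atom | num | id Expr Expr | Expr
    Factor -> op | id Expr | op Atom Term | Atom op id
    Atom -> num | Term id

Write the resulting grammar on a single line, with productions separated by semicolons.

Expr -> id | num Expr Factor; Term -> num | id Expr Expr | Expr | op Atom Term1; Factor -> id Expr | Atom op id | op Factor1; Atom -> num | Term id; Term1 -> num num | epsilon; Factor1 -> epsilon | Atom Term

Term has alternatives sharing prefix 'op Atom': factor to Term → op Atom Term1 with Term1 → num num | ε.
Factor has alternatives sharing prefix 'op': factor to Factor → op Factor1 with Factor1 → ε | Atom Term.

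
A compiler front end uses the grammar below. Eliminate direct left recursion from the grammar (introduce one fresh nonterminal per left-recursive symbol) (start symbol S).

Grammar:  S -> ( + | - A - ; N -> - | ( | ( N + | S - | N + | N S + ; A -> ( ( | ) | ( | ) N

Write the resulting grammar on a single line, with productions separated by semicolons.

S -> ( + | - A -; N -> - N' | ( N' | ( N + N' | S - N'; A -> ( ( | ) | ( | ) N; N' -> + N' | S + N' | ε

Left recursion appears on N.
For N: α = {+, S +}, β = {-, (, ( N +, S -}. Rewrite as N → β N' and N' → α N' | ε.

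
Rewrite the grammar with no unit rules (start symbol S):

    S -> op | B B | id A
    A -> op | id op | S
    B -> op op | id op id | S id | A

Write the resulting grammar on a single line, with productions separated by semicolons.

Unit pairs: A ⇒* {S}; B ⇒* {A, S}.
Replace each nonterminal's rules with the union of the non-unit rules of every nonterminal it unit-derives.

S -> op | B B | id A; A -> op | B B | id A | id op; B -> op op | id op id | S id | op | B B | id A | id op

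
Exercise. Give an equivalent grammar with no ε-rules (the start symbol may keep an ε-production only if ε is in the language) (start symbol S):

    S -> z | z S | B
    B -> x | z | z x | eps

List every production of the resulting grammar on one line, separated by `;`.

The nullable symbols are {B, S}.
ε ∈ L(G) since S is nullable, so keep S → ε.

S -> z | z S | B | eps; B -> x | z | z x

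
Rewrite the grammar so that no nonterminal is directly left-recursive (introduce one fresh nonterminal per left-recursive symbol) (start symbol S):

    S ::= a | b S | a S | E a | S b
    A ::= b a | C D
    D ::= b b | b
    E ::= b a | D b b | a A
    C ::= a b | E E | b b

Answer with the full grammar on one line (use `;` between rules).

S is directly left-recursive.
For S: α = {b}, β = {a, b S, a S, E a}. Rewrite as S → β S' and S' → α S' | ε.

S ::= a S' | b S S' | a S S' | E a S'; A ::= b a | C D; D ::= b b | b; E ::= b a | D b b | a A; C ::= a b | E E | b b; S' ::= b S' | ε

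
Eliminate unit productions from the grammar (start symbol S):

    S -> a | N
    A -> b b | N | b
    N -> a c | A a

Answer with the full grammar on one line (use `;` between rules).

S -> a | a c | A a; A -> a c | A a | b b | b; N -> a c | A a

Unit pairs: A ⇒* {N}; S ⇒* {N}.
For every A with A ⇒* B via unit rules, add B's non-unit alternatives to A; then delete every rule of the form X → Y.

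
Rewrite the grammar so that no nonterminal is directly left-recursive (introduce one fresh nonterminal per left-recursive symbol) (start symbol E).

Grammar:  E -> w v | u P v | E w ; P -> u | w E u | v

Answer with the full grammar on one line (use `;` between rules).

E is directly left-recursive.
For E: α = {w}, β = {w v, u P v}. Rewrite as E → β E' and E' → α E' | ε.

E -> w v E' | u P v E'; P -> u | w E u | v; E' -> w E' | ε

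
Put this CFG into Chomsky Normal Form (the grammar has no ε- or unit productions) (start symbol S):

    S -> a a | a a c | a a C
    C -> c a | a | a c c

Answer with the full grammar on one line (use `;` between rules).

S -> X1 X1 | X1 Y1 | X1 Y2; C -> X2 X1 | a | X1 Y3; X1 -> a; X2 -> c; Y1 -> X1 X2; Y2 -> X1 C; Y3 -> X2 X2

Introduce a nonterminal for each terminal appearing in a rule of length ≥ 2: X1 → a, X2 → c.
Binarize each right-hand side of length ≥ 3 by chaining fresh nonterminals (Y1, Y2, …): affected rules were S → X1 X1 X2; S → X1 X1 C; C → X1 X2 X2.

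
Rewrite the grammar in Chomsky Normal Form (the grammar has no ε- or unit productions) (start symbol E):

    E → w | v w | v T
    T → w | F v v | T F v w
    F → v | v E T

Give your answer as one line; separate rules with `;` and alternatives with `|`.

Introduce a nonterminal for each terminal appearing in a rule of length ≥ 2: X1 → v, X2 → w.
Binarize each right-hand side of length ≥ 3 by chaining fresh nonterminals (Y1, Y2, …): affected rules were T → F X1 X1; T → T F X1 X2; F → X1 E T.

E → w | X1 X2 | X1 T; T → w | F Y1 | T Y2; F → v | X1 Y4; X1 → v; X2 → w; Y1 → X1 X1; Y2 → F Y3; Y3 → X1 X2; Y4 → E T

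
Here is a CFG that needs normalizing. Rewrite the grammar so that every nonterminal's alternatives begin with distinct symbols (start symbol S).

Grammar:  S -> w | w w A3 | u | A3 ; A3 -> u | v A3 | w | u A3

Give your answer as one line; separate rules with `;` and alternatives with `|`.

S has alternatives sharing prefix 'w': factor to S → w S' with S' → ε | w A3.
A3 has alternatives sharing prefix 'u': factor to A3 → u A3' with A3' → ε | A3.

S -> u | A3 | w S'; A3 -> v A3 | w | u A3'; S' -> ε | w A3; A3' -> ε | A3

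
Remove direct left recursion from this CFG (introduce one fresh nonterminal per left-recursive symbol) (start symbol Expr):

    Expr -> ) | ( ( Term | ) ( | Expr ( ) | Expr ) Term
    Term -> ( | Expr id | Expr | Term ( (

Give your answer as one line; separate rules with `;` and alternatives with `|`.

Directly left-recursive nonterminals: Expr, Term.
For Expr: α = {( ), ) Term}, β = {), ( ( Term, ) (}. Rewrite as Expr → β Expr1 and Expr1 → α Expr1 | ε.
For Term: α = {( (}, β = {(, Expr id, Expr}. Rewrite as Term → β Term1 and Term1 → α Term1 | ε.

Expr -> ) Expr1 | ( ( Term Expr1 | ) ( Expr1; Term -> ( Term1 | Expr id Term1 | Expr Term1; Expr1 -> ( ) Expr1 | ) Term Expr1 | ε; Term1 -> ( ( Term1 | ε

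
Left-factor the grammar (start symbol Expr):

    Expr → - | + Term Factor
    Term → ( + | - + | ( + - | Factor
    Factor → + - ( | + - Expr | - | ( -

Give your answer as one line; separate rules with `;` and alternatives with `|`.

Term has alternatives sharing prefix '( +': factor to Term → ( + Term1 with Term1 → ε | -.
Factor has alternatives sharing prefix '+ -': factor to Factor → + - Factor1 with Factor1 → ( | Expr.

Expr → - | + Term Factor; Term → - + | Factor | ( + Term1; Factor → - | ( - | + - Factor1; Term1 → ε | -; Factor1 → ( | Expr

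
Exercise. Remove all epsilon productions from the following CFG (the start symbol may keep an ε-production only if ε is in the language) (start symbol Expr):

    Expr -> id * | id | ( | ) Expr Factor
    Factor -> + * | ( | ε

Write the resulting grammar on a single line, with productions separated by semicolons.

Expr -> id * | id | ( | ) Expr Factor | ) Expr; Factor -> + * | (

Nullable set = {Factor}.
ε ∉ L(G), so no ε-production is kept.
Add the nullable-subset variants: Expr → ) Expr Factor gives ) Expr Factor | ) Expr.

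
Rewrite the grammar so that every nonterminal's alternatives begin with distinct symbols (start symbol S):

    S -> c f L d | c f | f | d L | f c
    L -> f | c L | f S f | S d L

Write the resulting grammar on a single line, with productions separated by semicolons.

S -> d L | c f S' | f S''; L -> c L | S d L | f L'; S' -> L d | ε; S'' -> ε | c; L' -> ε | S f

S has alternatives sharing prefix 'c f': factor to S → c f S' with S' → L d | ε.
S has alternatives sharing prefix 'f': factor to S → f S'' with S'' → ε | c.
L has alternatives sharing prefix 'f': factor to L → f L' with L' → ε | S f.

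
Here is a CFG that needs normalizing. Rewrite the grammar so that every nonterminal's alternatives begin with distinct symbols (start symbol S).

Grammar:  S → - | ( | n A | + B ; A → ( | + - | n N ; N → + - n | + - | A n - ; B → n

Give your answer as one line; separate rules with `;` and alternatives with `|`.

N has alternatives sharing prefix '+ -': factor to N → + - N' with N' → n | ε.

S → - | ( | n A | + B; A → ( | + - | n N; N → A n - | + - N'; B → n; N' → n | ε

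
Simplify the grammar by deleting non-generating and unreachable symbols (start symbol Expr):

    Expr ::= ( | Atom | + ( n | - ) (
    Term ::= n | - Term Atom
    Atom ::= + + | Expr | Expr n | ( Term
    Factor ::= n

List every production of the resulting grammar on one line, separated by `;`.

Expr ::= ( | Atom | + ( n | - ) (; Term ::= n | - Term Atom; Atom ::= + + | Expr | Expr n | ( Term

Generating nonterminals: {Atom, Expr, Factor, Term}.
Reachable from Expr after that: {Atom, Expr, Term}.
Removed useless symbols: {Factor} and every production mentioning them.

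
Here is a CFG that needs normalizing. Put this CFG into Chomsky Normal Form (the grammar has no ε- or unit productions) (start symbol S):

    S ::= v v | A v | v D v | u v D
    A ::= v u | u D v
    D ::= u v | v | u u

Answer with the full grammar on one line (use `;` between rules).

Introduce a nonterminal for each terminal appearing in a rule of length ≥ 2: X1 → v, X2 → u.
Binarize each right-hand side of length ≥ 3 by chaining fresh nonterminals (Y1, Y2, …): affected rules were S → X1 D X1; S → X2 X1 D; A → X2 D X1.

S ::= X1 X1 | A X1 | X1 Y1 | X2 Y2; A ::= X1 X2 | X2 Y3; D ::= X2 X1 | v | X2 X2; X1 ::= v; X2 ::= u; Y1 ::= D X1; Y2 ::= X1 D; Y3 ::= D X1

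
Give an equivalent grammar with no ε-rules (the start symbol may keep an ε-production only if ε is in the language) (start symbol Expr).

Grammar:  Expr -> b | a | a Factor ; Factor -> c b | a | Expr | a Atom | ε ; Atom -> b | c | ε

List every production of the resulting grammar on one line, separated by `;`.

Nullable set = {Atom, Factor}.
ε ∉ L(G), so no ε-production is kept.

Expr -> b | a | a Factor; Factor -> c b | a | Expr | a Atom; Atom -> b | c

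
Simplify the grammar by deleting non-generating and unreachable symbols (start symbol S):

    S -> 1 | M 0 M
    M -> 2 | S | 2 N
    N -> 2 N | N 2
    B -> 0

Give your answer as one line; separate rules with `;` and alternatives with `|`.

S -> 1 | M 0 M; M -> 2 | S

Generating nonterminals: {B, M, S}.
Reachable from S after that: {M, S}.
Removed useless symbols: {B, N} and every production mentioning them.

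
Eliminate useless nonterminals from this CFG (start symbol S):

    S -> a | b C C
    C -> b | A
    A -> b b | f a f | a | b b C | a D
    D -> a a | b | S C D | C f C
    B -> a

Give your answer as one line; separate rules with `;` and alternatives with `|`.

S -> a | b C C; C -> b | A; A -> b b | f a f | a | b b C | a D; D -> a a | b | S C D | C f C

Generating nonterminals: {A, B, C, D, S}.
Reachable from S after that: {A, C, D, S}.
Removed useless symbols: {B} and every production mentioning them.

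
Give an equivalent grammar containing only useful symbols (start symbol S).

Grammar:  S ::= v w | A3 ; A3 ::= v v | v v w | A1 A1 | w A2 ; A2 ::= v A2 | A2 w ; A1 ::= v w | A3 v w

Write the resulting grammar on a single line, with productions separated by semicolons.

Generating nonterminals: {A1, A3, S}.
Reachable from S after that: {A1, A3, S}.
Removed useless symbols: {A2} and every production mentioning them.

S ::= v w | A3; A3 ::= v v | v v w | A1 A1; A1 ::= v w | A3 v w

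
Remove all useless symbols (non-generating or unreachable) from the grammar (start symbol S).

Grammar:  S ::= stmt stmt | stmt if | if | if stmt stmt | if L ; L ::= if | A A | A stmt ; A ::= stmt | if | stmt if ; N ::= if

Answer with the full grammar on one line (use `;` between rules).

Generating nonterminals: {A, L, N, S}.
Reachable from S after that: {A, L, S}.
Removed useless symbols: {N} and every production mentioning them.

S ::= stmt stmt | stmt if | if | if stmt stmt | if L; L ::= if | A A | A stmt; A ::= stmt | if | stmt if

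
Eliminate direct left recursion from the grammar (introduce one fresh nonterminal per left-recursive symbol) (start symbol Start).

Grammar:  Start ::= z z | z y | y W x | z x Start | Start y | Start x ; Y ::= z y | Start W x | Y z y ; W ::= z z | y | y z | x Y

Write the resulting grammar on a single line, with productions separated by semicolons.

Start, Y are directly left-recursive.
For Start: α = {y, x}, β = {z z, z y, y W x, z x Start}. Rewrite as Start → β Start1 and Start1 → α Start1 | ε.
For Y: α = {z y}, β = {z y, Start W x}. Rewrite as Y → β Y1 and Y1 → α Y1 | ε.

Start ::= z z Start1 | z y Start1 | y W x Start1 | z x Start Start1; Y ::= z y Y1 | Start W x Y1; W ::= z z | y | y z | x Y; Start1 ::= y Start1 | x Start1 | ε; Y1 ::= z y Y1 | ε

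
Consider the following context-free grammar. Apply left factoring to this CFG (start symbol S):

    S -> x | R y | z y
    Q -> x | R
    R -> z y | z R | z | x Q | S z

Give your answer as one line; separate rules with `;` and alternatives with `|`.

R has alternatives sharing prefix 'z': factor to R → z R' with R' → y | R | ε.

S -> x | R y | z y; Q -> x | R; R -> x Q | S z | z R'; R' -> y | R | ε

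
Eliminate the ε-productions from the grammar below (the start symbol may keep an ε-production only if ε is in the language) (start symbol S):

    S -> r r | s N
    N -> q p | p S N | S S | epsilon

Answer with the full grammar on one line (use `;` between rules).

S -> r r | s N | s; N -> q p | p S N | p S | S S

Nullable nonterminals: {N}.
ε ∉ L(G), so no ε-production is kept.
Expand every rule over subsets of its nullable positions: S → s N gives s N | s. N → p S N gives p S N | p S.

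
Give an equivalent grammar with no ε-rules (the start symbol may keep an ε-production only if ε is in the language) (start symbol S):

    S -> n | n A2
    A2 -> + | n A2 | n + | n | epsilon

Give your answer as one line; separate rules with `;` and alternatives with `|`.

S -> n | n A2; A2 -> + | n A2 | n | n +

Nullable nonterminals: {A2}.
ε ∉ L(G), so no ε-production is kept.
Expand every rule over subsets of its nullable positions: A2 → n A2 gives n A2 | n.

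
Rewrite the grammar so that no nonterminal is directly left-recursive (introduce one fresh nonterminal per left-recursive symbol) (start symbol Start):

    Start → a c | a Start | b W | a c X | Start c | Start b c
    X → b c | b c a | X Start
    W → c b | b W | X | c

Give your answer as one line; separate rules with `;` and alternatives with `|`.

Directly left-recursive nonterminals: Start, X.
For Start: α = {c, b c}, β = {a c, a Start, b W, a c X}. Rewrite as Start → β Start1 and Start1 → α Start1 | ε.
For X: α = {Start}, β = {b c, b c a}. Rewrite as X → β X1 and X1 → α X1 | ε.

Start → a c Start1 | a Start Start1 | b W Start1 | a c X Start1; X → b c X1 | b c a X1; W → c b | b W | X | c; Start1 → c Start1 | b c Start1 | ε; X1 → Start X1 | ε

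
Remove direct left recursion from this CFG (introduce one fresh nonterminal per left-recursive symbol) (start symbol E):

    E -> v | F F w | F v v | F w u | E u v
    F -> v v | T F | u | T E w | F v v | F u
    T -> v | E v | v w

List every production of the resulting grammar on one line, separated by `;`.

Directly left-recursive nonterminals: E, F.
For E: α = {u v}, β = {v, F F w, F v v, F w u}. Rewrite as E → β E' and E' → α E' | ε.
For F: α = {v v, u}, β = {v v, T F, u, T E w}. Rewrite as F → β F' and F' → α F' | ε.

E -> v E' | F F w E' | F v v E' | F w u E'; F -> v v F' | T F F' | u F' | T E w F'; T -> v | E v | v w; E' -> u v E' | ε; F' -> v v F' | u F' | ε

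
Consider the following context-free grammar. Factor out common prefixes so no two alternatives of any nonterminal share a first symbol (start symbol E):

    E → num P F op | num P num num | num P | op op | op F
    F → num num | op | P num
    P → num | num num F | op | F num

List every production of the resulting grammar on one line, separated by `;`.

E → num P E' | op E''; F → num num | op | P num; P → op | F num | num P'; E' → F op | num num | eps; E'' → op | F; P' → eps | num F

E has alternatives sharing prefix 'num P': factor to E → num P E' with E' → F op | num num | ε.
E has alternatives sharing prefix 'op': factor to E → op E'' with E'' → op | F.
P has alternatives sharing prefix 'num': factor to P → num P' with P' → ε | num F.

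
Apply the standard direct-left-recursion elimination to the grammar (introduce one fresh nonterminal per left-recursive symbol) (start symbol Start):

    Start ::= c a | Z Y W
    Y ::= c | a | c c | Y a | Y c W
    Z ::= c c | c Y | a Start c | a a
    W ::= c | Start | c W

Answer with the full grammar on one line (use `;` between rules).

Start ::= c a | Z Y W; Y ::= c Y1 | a Y1 | c c Y1; Z ::= c c | c Y | a Start c | a a; W ::= c | Start | c W; Y1 ::= a Y1 | c W Y1 | ε

Left recursion appears on Y.
For Y: α = {a, c W}, β = {c, a, c c}. Rewrite as Y → β Y1 and Y1 → α Y1 | ε.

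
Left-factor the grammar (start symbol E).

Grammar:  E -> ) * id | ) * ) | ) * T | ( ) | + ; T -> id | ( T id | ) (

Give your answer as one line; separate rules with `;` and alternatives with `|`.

E has alternatives sharing prefix ') *': factor to E → ) * E' with E' → id | ) | T.

E -> ( ) | + | ) * E'; T -> id | ( T id | ) (; E' -> id | ) | T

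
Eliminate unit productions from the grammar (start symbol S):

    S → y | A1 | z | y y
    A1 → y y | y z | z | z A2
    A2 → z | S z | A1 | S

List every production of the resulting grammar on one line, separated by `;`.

S → y y | y z | z | z A2 | y; A1 → y y | y z | z | z A2; A2 → z | S z | y y | y z | z A2 | y

Unit pairs: A2 ⇒* {A1, S}; S ⇒* {A1}.
Replace each nonterminal's rules with the union of the non-unit rules of every nonterminal it unit-derives.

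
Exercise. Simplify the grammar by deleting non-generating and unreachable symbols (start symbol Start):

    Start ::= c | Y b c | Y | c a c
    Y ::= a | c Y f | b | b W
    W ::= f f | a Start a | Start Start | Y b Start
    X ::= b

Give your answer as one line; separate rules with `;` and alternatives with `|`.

Generating nonterminals: {Start, W, X, Y}.
Reachable from Start after that: {Start, W, Y}.
Removed useless symbols: {X} and every production mentioning them.

Start ::= c | Y b c | Y | c a c; Y ::= a | c Y f | b | b W; W ::= f f | a Start a | Start Start | Y b Start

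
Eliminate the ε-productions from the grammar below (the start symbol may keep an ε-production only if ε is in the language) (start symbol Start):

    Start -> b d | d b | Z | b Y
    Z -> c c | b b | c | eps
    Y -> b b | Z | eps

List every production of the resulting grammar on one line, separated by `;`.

Start -> b d | d b | Z | b Y | b | ε; Z -> c c | b b | c; Y -> b b | Z

Nullable nonterminals: {Start, Y, Z}.
ε ∈ L(G) since Start is nullable, so keep Start → ε.
For each production, add variants omitting each subset of nullable occurrences: Start → b Y gives b Y | b.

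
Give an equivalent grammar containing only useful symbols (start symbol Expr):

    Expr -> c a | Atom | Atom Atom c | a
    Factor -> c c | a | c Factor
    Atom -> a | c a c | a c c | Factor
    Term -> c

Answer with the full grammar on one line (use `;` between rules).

Expr -> c a | Atom | Atom Atom c | a; Factor -> c c | a | c Factor; Atom -> a | c a c | a c c | Factor

Generating nonterminals: {Atom, Expr, Factor, Term}.
Reachable from Expr after that: {Atom, Expr, Factor}.
Removed useless symbols: {Term} and every production mentioning them.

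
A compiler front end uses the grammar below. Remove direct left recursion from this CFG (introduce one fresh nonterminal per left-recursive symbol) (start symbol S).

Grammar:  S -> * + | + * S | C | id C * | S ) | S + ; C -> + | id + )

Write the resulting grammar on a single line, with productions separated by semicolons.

S -> * + S' | + * S S' | C S' | id C * S'; C -> + | id + ); S' -> ) S' | + S' | epsilon

S is directly left-recursive.
For S: α = {), +}, β = {* +, + * S, C, id C *}. Rewrite as S → β S' and S' → α S' | ε.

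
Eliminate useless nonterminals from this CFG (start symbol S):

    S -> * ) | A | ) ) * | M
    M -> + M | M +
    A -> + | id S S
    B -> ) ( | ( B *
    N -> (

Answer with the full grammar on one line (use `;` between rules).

S -> * ) | A | ) ) *; A -> + | id S S

Generating nonterminals: {A, B, N, S}.
Reachable from S after that: {A, S}.
Removed useless symbols: {B, M, N} and every production mentioning them.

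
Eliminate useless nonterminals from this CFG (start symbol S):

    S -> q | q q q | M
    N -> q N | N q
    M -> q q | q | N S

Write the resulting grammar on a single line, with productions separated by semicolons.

S -> q | q q q | M; M -> q q | q

Generating nonterminals: {M, S}.
Reachable from S after that: {M, S}.
Removed useless symbols: {N} and every production mentioning them.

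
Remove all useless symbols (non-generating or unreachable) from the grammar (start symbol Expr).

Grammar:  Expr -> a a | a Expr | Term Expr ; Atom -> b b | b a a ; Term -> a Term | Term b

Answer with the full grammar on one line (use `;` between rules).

Generating nonterminals: {Atom, Expr}.
Reachable from Expr after that: {Expr}.
Removed useless symbols: {Atom, Term} and every production mentioning them.

Expr -> a a | a Expr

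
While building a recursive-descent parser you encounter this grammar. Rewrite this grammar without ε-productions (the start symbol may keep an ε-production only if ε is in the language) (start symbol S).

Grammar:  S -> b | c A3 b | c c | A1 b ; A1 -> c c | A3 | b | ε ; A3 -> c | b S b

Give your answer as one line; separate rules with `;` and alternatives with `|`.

S -> b | c A3 b | c c | A1 b; A1 -> c c | A3 | b; A3 -> c | b S b

Nullable set = {A1}.
ε ∉ L(G), so no ε-production is kept.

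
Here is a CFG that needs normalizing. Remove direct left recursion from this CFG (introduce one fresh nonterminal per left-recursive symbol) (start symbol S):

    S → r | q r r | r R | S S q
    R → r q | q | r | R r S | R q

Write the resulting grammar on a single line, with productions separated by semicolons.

Left recursion appears on S, R.
For S: α = {S q}, β = {r, q r r, r R}. Rewrite as S → β S' and S' → α S' | ε.
For R: α = {r S, q}, β = {r q, q, r}. Rewrite as R → β R' and R' → α R' | ε.

S → r S' | q r r S' | r R S'; R → r q R' | q R' | r R'; S' → S q S' | ε; R' → r S R' | q R' | ε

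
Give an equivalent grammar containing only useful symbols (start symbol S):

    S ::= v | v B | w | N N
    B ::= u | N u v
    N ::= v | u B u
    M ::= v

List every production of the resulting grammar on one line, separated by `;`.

S ::= v | v B | w | N N; B ::= u | N u v; N ::= v | u B u

Generating nonterminals: {B, M, N, S}.
Reachable from S after that: {B, N, S}.
Removed useless symbols: {M} and every production mentioning them.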